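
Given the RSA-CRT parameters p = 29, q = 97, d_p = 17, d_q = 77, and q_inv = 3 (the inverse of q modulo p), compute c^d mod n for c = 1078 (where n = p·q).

357

m₁ = c^(d_p) mod p: c ≡ 5 (mod 29), and 5^17 mod 29 = 9.
m₂ = c^(d_q) mod q: c ≡ 11 (mod 97), and 11^77 mod 97 = 66.
h = q_inv·(m₁ − m₂) mod p = 3·(9 − 66) mod 29 = 3.
m = m₂ + h·q = 66 + 3·97 = 357.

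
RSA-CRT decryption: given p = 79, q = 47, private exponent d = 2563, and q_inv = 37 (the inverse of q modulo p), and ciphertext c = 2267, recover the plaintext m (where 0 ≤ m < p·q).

1556

d_p = d mod (p−1) = 2563 mod 78 = 67; d_q = d mod (q−1) = 33.
m₁ = c^(d_p) mod p: c ≡ 55 (mod 79), and 55^67 mod 79 = 55.
m₂ = c^(d_q) mod q: c ≡ 11 (mod 47), and 11^33 mod 47 = 5.
h = q_inv·(m₁ − m₂) mod p = 37·(55 − 5) mod 79 = 33.
m = m₂ + h·q = 5 + 33·47 = 1556.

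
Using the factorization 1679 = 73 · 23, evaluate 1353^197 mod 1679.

Mod 73: 1353 ≡ 39; by Fermat, exponent reduces to 197 mod 72 = 53; 39^53 ≡ 33 (mod 73).
Mod 23: 1353 ≡ 19; by Fermat, exponent reduces to 197 mod 22 = 21; 19^21 ≡ 17 (mod 23).
Combine by CRT: x ≡ 33 (mod 73), x ≡ 17 (mod 23) ⇒ x ≡ 1420 (mod 1679).

1420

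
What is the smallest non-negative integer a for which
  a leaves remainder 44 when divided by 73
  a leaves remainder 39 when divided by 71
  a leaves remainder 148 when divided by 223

59466

The moduli are pairwise coprime; N = 73·71·223 = 1155809.
N/73 = 15833; 15833 ≡ 65 (mod 73); 65·9 ≡ 1, so inverse 9.
N/71 = 16279; 16279 ≡ 20 (mod 71); 20·32 ≡ 1, so inverse 32.
N/223 = 5183; 5183 ≡ 54 (mod 223); 54·95 ≡ 1, so inverse 95.
a ≡ 44·15833·9 + 39·16279·32 + 148·5183·95 = 99459040.
99459040 mod 1155809 = 59466.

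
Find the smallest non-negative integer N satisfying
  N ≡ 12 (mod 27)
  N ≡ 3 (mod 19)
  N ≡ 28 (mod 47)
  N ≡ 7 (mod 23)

464952

From N ≡ 12 (mod 27) write N = 12 + 27t. Substituting into N ≡ 3 (mod 19) gives 27t ≡ 10 (mod 19), and since 8⁻¹ ≡ 12 (mod 19), t ≡ 6. Hence N ≡ 12 + 27·6 = 174 (mod 513).
From N ≡ 174 (mod 513) write N = 174 + 513t. Substituting into N ≡ 28 (mod 47) gives 513t ≡ 42 (mod 47), and since 43⁻¹ ≡ 35 (mod 47), t ≡ 13. Hence N ≡ 174 + 513·13 = 6843 (mod 24111).
From N ≡ 6843 (mod 24111) write N = 6843 + 24111t. Substituting into N ≡ 7 (mod 23) gives 24111t ≡ 18 (mod 23), and since 7⁻¹ ≡ 10 (mod 23), t ≡ 19. Hence N ≡ 6843 + 24111·19 = 464952 (mod 554553).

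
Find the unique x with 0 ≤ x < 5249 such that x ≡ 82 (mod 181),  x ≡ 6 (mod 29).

From x ≡ 82 (mod 181) write x = 82 + 181t. Substituting into x ≡ 6 (mod 29) gives 181t ≡ 11 (mod 29), and since 7⁻¹ ≡ 25 (mod 29), t ≡ 14. Hence x ≡ 82 + 181·14 = 2616 (mod 5249).

2616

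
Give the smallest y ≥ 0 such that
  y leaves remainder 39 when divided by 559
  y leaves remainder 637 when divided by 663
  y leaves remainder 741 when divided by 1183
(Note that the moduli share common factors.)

374569

Combine the congruences pairwise.
gcd(559, 663) = 13 and 13 | (637 − 39), so the pair is consistent; merging gives y ≡ 3952 (mod 28509), where 28509 = lcm(559, 663).
gcd(28509, 1183) = 13 and 13 | (741 − 3952), so the pair is consistent; merging gives y ≡ 374569 (mod 2594319), where 2594319 = lcm(28509, 1183).
The solution is unique modulo lcm(559, 663, 1183) = 2594319.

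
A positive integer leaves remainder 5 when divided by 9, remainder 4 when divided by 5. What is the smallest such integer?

Combine the congruences pairwise.
From x ≡ 5 (mod 9) write x = 5 + 9t. Substituting into x ≡ 4 (mod 5) gives 9t ≡ 4 (mod 5), and since 4⁻¹ ≡ 4 (mod 5), t ≡ 1. Hence x ≡ 5 + 9·1 = 14 (mod 45).

14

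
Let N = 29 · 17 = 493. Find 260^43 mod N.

28

Mod 29: 260 ≡ 28; by Fermat, exponent reduces to 43 mod 28 = 15; 28^15 ≡ 28 (mod 29).
Mod 17: 260 ≡ 5; by Fermat, exponent reduces to 43 mod 16 = 11; 5^11 ≡ 11 (mod 17).
Combine by CRT: x ≡ 28 (mod 29), x ≡ 11 (mod 17) ⇒ x ≡ 28 (mod 493).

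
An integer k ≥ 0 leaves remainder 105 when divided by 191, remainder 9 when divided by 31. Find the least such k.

3543

From k ≡ 105 (mod 191) write k = 105 + 191t. Substituting into k ≡ 9 (mod 31) gives 191t ≡ 28 (mod 31), and since 5⁻¹ ≡ 25 (mod 31), t ≡ 18. Hence k ≡ 105 + 191·18 = 3543 (mod 5921).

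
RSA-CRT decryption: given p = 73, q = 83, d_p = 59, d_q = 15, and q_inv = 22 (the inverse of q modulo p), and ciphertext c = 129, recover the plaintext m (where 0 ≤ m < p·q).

2963

m₁ = c^(d_p) mod p: c ≡ 56 (mod 73), and 56^59 mod 73 = 43.
m₂ = c^(d_q) mod q: c ≡ 46 (mod 83), and 46^15 mod 83 = 58.
h = q_inv·(m₁ − m₂) mod p = 22·(43 − 58) mod 73 = 35.
m = m₂ + h·q = 58 + 35·83 = 2963.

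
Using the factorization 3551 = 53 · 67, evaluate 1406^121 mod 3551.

Mod 53: 1406 ≡ 28; by Fermat, exponent reduces to 121 mod 52 = 17; 28^17 ≡ 15 (mod 53).
Mod 67: 1406 ≡ 66; by Fermat, exponent reduces to 121 mod 66 = 55; 66^55 ≡ 66 (mod 67).
Combine by CRT: x ≡ 15 (mod 53), x ≡ 66 (mod 67) ⇒ x ≡ 2612 (mod 3551).

2612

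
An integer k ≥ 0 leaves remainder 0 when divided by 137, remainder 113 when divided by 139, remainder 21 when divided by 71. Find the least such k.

20824

Combine the congruences pairwise.
From k ≡ 0 (mod 137) write k = 0 + 137t. Substituting into k ≡ 113 (mod 139) gives 137t ≡ 113 (mod 139), and since 137⁻¹ ≡ 69 (mod 139), t ≡ 13. Hence k ≡ 0 + 137·13 = 1781 (mod 19043).
From k ≡ 1781 (mod 19043) write k = 1781 + 19043t. Substituting into k ≡ 21 (mod 71) gives 19043t ≡ 15 (mod 71), and since 15⁻¹ ≡ 19 (mod 71), t ≡ 1. Hence k ≡ 1781 + 19043·1 = 20824 (mod 1352053).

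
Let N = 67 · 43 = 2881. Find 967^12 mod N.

Mod 67: 967 ≡ 29; 29^12 ≡ 1 (mod 67).
Mod 43: 967 ≡ 21; 21^12 ≡ 4 (mod 43).
Combine by CRT: x ≡ 1 (mod 67), x ≡ 4 (mod 43) ⇒ x ≡ 1810 (mod 2881).

1810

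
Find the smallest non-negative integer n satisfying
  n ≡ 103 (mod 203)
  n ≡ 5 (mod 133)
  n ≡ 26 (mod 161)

gcd(203, 133) = 7 and 7 | (5 − 103), so the pair is consistent; merging gives n ≡ 2133 (mod 3857), where 3857 = lcm(203, 133).
gcd(3857, 161) = 7 and 7 | (26 − 2133), so the pair is consistent; merging gives n ≡ 9847 (mod 88711), where 88711 = lcm(3857, 161).
The solution is unique modulo lcm(203, 133, 161) = 88711.

9847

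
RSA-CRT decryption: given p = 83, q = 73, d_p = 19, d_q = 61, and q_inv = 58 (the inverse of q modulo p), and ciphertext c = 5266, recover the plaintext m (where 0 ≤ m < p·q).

5173

m₁ = c^(d_p) mod p: c ≡ 37 (mod 83), and 37^19 mod 83 = 27.
m₂ = c^(d_q) mod q: c ≡ 10 (mod 73), and 10^61 mod 73 = 63.
h = q_inv·(m₁ − m₂) mod p = 58·(27 − 63) mod 83 = 70.
m = m₂ + h·q = 63 + 70·73 = 5173.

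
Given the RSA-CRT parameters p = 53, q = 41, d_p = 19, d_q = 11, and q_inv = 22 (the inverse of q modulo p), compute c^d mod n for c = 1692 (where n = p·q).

m₁ = c^(d_p) mod p: c ≡ 49 (mod 53), and 49^19 mod 53 = 15.
m₂ = c^(d_q) mod q: c ≡ 11 (mod 41), and 11^11 mod 41 = 17.
h = q_inv·(m₁ − m₂) mod p = 22·(15 − 17) mod 53 = 9.
m = m₂ + h·q = 17 + 9·41 = 386.

386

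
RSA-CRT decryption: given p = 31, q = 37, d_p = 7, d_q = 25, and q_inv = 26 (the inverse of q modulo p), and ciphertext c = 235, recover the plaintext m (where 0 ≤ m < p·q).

412

m₁ = c^(d_p) mod p: c ≡ 18 (mod 31), and 18^7 mod 31 = 9.
m₂ = c^(d_q) mod q: c ≡ 13 (mod 37), and 13^25 mod 37 = 5.
h = q_inv·(m₁ − m₂) mod p = 26·(9 − 5) mod 31 = 11.
m = m₂ + h·q = 5 + 11·37 = 412.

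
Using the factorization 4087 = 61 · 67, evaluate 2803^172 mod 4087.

985

Mod 61: 2803 ≡ 58; by Fermat, exponent reduces to 172 mod 60 = 52; 58^52 ≡ 9 (mod 61).
Mod 67: 2803 ≡ 56; by Fermat, exponent reduces to 172 mod 66 = 40; 56^40 ≡ 47 (mod 67).
Combine by CRT: x ≡ 9 (mod 61), x ≡ 47 (mod 67) ⇒ x ≡ 985 (mod 4087).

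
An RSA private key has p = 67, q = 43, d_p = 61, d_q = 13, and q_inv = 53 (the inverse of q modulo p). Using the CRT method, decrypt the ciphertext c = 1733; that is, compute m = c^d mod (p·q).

2683

m₁ = c^(d_p) mod p: c ≡ 58 (mod 67), and 58^61 mod 67 = 3.
m₂ = c^(d_q) mod q: c ≡ 13 (mod 43), and 13^13 mod 43 = 17.
h = q_inv·(m₁ − m₂) mod p = 53·(3 − 17) mod 67 = 62.
m = m₂ + h·q = 17 + 62·43 = 2683.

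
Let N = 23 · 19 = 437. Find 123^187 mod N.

346

Mod 23: 123 ≡ 8; by Fermat, exponent reduces to 187 mod 22 = 11; 8^11 ≡ 1 (mod 23).
Mod 19: 123 ≡ 9; by Fermat, exponent reduces to 187 mod 18 = 7; 9^7 ≡ 4 (mod 19).
Combine by CRT: x ≡ 1 (mod 23), x ≡ 4 (mod 19) ⇒ x ≡ 346 (mod 437).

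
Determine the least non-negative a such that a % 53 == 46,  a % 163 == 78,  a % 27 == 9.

59247

The moduli are pairwise coprime; N = 53·163·27 = 233253.
N/53 = 4401; 4401 ≡ 2 (mod 53); 2·27 ≡ 1, so inverse 27.
N/163 = 1431; 1431 ≡ 127 (mod 163); 127·86 ≡ 1, so inverse 86.
N/27 = 8639; 8639 ≡ 26 (mod 27); 26·26 ≡ 1, so inverse 26.
a ≡ 46·4401·27 + 78·1431·86 + 9·8639·26 = 17086716.
17086716 mod 233253 = 59247.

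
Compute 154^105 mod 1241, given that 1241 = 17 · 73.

1

Mod 17: 154 ≡ 1; by Fermat, exponent reduces to 105 mod 16 = 9; 1^9 ≡ 1 (mod 17).
Mod 73: 154 ≡ 8; by Fermat, exponent reduces to 105 mod 72 = 33; 8^33 ≡ 1 (mod 73).
Combine by CRT: x ≡ 1 (mod 17), x ≡ 1 (mod 73) ⇒ x ≡ 1 (mod 1241).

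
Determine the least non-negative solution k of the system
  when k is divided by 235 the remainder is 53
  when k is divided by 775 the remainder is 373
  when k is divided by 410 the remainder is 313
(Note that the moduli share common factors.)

gcd(235, 775) = 5 and 5 | (373 − 53), so the pair is consistent; merging gives k ≡ 22848 (mod 36425), where 36425 = lcm(235, 775).
gcd(36425, 410) = 5 and 5 | (313 − 22848), so the pair is consistent; merging gives k ≡ 933473 (mod 2986850), where 2986850 = lcm(36425, 410).
The solution is unique modulo lcm(235, 775, 410) = 2986850.

933473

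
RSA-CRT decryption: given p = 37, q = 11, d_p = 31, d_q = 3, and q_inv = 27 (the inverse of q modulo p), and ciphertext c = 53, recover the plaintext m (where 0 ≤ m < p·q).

157

m₁ = c^(d_p) mod p: c ≡ 16 (mod 37), and 16^31 mod 37 = 9.
m₂ = c^(d_q) mod q: c ≡ 9 (mod 11), and 9^3 mod 11 = 3.
h = q_inv·(m₁ − m₂) mod p = 27·(9 − 3) mod 37 = 14.
m = m₂ + h·q = 3 + 14·11 = 157.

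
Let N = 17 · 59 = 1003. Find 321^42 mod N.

361

Mod 17: 321 ≡ 15; by Fermat, exponent reduces to 42 mod 16 = 10; 15^10 ≡ 4 (mod 17).
Mod 59: 321 ≡ 26; 26^42 ≡ 7 (mod 59).
Combine by CRT: x ≡ 4 (mod 17), x ≡ 7 (mod 59) ⇒ x ≡ 361 (mod 1003).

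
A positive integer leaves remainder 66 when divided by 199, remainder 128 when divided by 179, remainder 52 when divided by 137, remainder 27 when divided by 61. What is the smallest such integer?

104409396

The moduli are pairwise coprime; N = 199·179·137·61 = 297684697.
N/199 = 1495903; 1495903 ≡ 20 (mod 199); 20·10 ≡ 1, so inverse 10.
N/179 = 1663043; 1663043 ≡ 133 (mod 179); 133·35 ≡ 1, so inverse 35.
N/137 = 2172881; 2172881 ≡ 61 (mod 137); 61·9 ≡ 1, so inverse 9.
N/61 = 4880077; 4880077 ≡ 16 (mod 61); 16·42 ≡ 1, so inverse 42.
m ≡ 66·1495903·10 + 128·1663043·35 + 52·2172881·9 + 27·4880077·42 = 14988644246.
14988644246 mod 297684697 = 104409396.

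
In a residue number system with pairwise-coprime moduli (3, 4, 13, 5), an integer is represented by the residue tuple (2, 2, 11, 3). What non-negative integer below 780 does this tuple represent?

518

From x ≡ 2 (mod 3) write x = 2 + 3t. Substituting into x ≡ 2 (mod 4) gives 3t ≡ 0 (mod 4), and since 3⁻¹ ≡ 3 (mod 4), t ≡ 0. Hence x ≡ 2 + 3·0 = 2 (mod 12).
From x ≡ 2 (mod 12) write x = 2 + 12t. Substituting into x ≡ 11 (mod 13) gives 12t ≡ 9 (mod 13), and since 12⁻¹ ≡ 12 (mod 13), t ≡ 4. Hence x ≡ 2 + 12·4 = 50 (mod 156).
From x ≡ 50 (mod 156) write x = 50 + 156t. Substituting into x ≡ 3 (mod 5) gives 156t ≡ 3 (mod 5), and since 1⁻¹ ≡ 1 (mod 5), t ≡ 3. Hence x ≡ 50 + 156·3 = 518 (mod 780).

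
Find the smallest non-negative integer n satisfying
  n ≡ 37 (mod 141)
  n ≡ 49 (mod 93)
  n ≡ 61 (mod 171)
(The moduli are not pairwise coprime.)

75472

gcd(141, 93) = 3 and 3 | (49 − 37), so the pair is consistent; merging gives n ≡ 1165 (mod 4371), where 4371 = lcm(141, 93).
gcd(4371, 171) = 3 and 3 | (61 − 1165), so the pair is consistent; merging gives n ≡ 75472 (mod 249147), where 249147 = lcm(4371, 171).
The solution is unique modulo lcm(141, 93, 171) = 249147.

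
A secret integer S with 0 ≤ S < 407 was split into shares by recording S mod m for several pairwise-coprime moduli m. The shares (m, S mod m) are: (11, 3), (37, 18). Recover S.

388

From S ≡ 3 (mod 11) write S = 3 + 11t. Substituting into S ≡ 18 (mod 37) gives 11t ≡ 15 (mod 37), and since 11⁻¹ ≡ 27 (mod 37), t ≡ 35. Hence S ≡ 3 + 11·35 = 388 (mod 407).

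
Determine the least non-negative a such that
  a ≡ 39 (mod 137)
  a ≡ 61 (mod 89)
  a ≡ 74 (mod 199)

Combine the congruences pairwise.
From a ≡ 39 (mod 137) write a = 39 + 137t. Substituting into a ≡ 61 (mod 89) gives 137t ≡ 22 (mod 89), and since 48⁻¹ ≡ 13 (mod 89), t ≡ 19. Hence a ≡ 39 + 137·19 = 2642 (mod 12193).
From a ≡ 2642 (mod 12193) write a = 2642 + 12193t. Substituting into a ≡ 74 (mod 199) gives 12193t ≡ 19 (mod 199), and since 54⁻¹ ≡ 129 (mod 199), t ≡ 63. Hence a ≡ 2642 + 12193·63 = 770801 (mod 2426407).

770801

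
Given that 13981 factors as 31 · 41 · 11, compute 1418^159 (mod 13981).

13419

Mod 31: 1418 ≡ 23; by Fermat, exponent reduces to 159 mod 30 = 9; 23^9 ≡ 27 (mod 31).
Mod 41: 1418 ≡ 24; by Fermat, exponent reduces to 159 mod 40 = 39; 24^39 ≡ 12 (mod 41).
Mod 11: 1418 ≡ 10; by Fermat, exponent reduces to 159 mod 10 = 9; 10^9 ≡ 10 (mod 11).
Combine by CRT: x ≡ 27 (mod 31), x ≡ 12 (mod 41), x ≡ 10 (mod 11) ⇒ x ≡ 13419 (mod 13981).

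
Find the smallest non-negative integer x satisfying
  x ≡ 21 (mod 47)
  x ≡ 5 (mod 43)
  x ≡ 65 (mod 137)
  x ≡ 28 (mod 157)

13227278

The moduli are pairwise coprime; N = 47·43·137·157 = 43469689.
N/47 = 924887; 924887 ≡ 21 (mod 47); 21·9 ≡ 1, so inverse 9.
N/43 = 1010923; 1010923 ≡ 36 (mod 43); 36·6 ≡ 1, so inverse 6.
N/137 = 317297; 317297 ≡ 5 (mod 137); 5·55 ≡ 1, so inverse 55.
N/157 = 276877; 276877 ≡ 86 (mod 157); 86·42 ≡ 1, so inverse 42.
x ≡ 21·924887·9 + 5·1010923·6 + 65·317297·55 + 28·276877·42 = 1665075460.
1665075460 mod 43469689 = 13227278.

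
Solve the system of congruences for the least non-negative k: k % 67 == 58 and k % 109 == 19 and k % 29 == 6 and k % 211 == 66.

38330959

The moduli are pairwise coprime; N = 67·109·29·211 = 44687057.
N/67 = 666971; 666971 ≡ 53 (mod 67); 53·43 ≡ 1, so inverse 43.
N/109 = 409973; 409973 ≡ 24 (mod 109); 24·50 ≡ 1, so inverse 50.
N/29 = 1540933; 1540933 ≡ 18 (mod 29); 18·21 ≡ 1, so inverse 21.
N/211 = 211787; 211787 ≡ 154 (mod 211); 154·37 ≡ 1, so inverse 37.
k ≡ 58·666971·43 + 19·409973·50 + 6·1540933·21 + 66·211787·37 = 2764241436.
2764241436 mod 44687057 = 38330959.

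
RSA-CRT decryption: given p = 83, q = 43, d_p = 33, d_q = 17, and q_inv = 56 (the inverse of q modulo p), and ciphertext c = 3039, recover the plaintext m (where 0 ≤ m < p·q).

994

m₁ = c^(d_p) mod p: c ≡ 51 (mod 83), and 51^33 mod 83 = 81.
m₂ = c^(d_q) mod q: c ≡ 29 (mod 43), and 29^17 mod 43 = 5.
h = q_inv·(m₁ − m₂) mod p = 56·(81 − 5) mod 83 = 23.
m = m₂ + h·q = 5 + 23·43 = 994.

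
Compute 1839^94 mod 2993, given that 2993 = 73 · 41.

267

Mod 73: 1839 ≡ 14; by Fermat, exponent reduces to 94 mod 72 = 22; 14^22 ≡ 48 (mod 73).
Mod 41: 1839 ≡ 35; by Fermat, exponent reduces to 94 mod 40 = 14; 35^14 ≡ 21 (mod 41).
Combine by CRT: x ≡ 48 (mod 73), x ≡ 21 (mod 41) ⇒ x ≡ 267 (mod 2993).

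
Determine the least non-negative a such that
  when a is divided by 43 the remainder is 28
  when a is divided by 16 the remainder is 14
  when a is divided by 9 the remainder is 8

5102

The moduli are pairwise coprime; N = 43·16·9 = 6192.
N/43 = 144; 144 ≡ 15 (mod 43); 15·23 ≡ 1, so inverse 23.
N/16 = 387; 387 ≡ 3 (mod 16); 3·11 ≡ 1, so inverse 11.
N/9 = 688; 688 ≡ 4 (mod 9); 4·7 ≡ 1, so inverse 7.
a ≡ 28·144·23 + 14·387·11 + 8·688·7 = 190862.
190862 mod 6192 = 5102.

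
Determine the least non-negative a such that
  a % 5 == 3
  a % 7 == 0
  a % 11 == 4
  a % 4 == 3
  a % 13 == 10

From a ≡ 3 (mod 5) write a = 3 + 5t. Substituting into a ≡ 0 (mod 7) gives 5t ≡ 4 (mod 7), and since 5⁻¹ ≡ 3 (mod 7), t ≡ 5. Hence a ≡ 3 + 5·5 = 28 (mod 35).
From a ≡ 28 (mod 35) write a = 28 + 35t. Substituting into a ≡ 4 (mod 11) gives 35t ≡ 9 (mod 11), and since 2⁻¹ ≡ 6 (mod 11), t ≡ 10. Hence a ≡ 28 + 35·10 = 378 (mod 385).
From a ≡ 378 (mod 385) write a = 378 + 385t. Substituting into a ≡ 3 (mod 4) gives 385t ≡ 1 (mod 4), and since 1⁻¹ ≡ 1 (mod 4), t ≡ 1. Hence a ≡ 378 + 385·1 = 763 (mod 1540).
From a ≡ 763 (mod 1540) write a = 763 + 1540t. Substituting into a ≡ 10 (mod 13) gives 1540t ≡ 1 (mod 13), and since 6⁻¹ ≡ 11 (mod 13), t ≡ 11. Hence a ≡ 763 + 1540·11 = 17703 (mod 20020).

17703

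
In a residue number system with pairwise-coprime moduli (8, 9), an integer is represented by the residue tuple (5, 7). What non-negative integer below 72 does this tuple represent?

Combine the congruences pairwise.
From x ≡ 5 (mod 8) write x = 5 + 8t. Substituting into x ≡ 7 (mod 9) gives 8t ≡ 2 (mod 9), and since 8⁻¹ ≡ 8 (mod 9), t ≡ 7. Hence x ≡ 5 + 8·7 = 61 (mod 72).

61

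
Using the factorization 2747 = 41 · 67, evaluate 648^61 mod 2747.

Mod 41: 648 ≡ 33; by Fermat, exponent reduces to 61 mod 40 = 21; 33^21 ≡ 33 (mod 41).
Mod 67: 648 ≡ 45; 45^61 ≡ 42 (mod 67).
Combine by CRT: x ≡ 33 (mod 41), x ≡ 42 (mod 67) ⇒ x ≡ 1181 (mod 2747).

1181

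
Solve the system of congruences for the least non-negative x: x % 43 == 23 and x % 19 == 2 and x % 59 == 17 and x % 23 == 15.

From x ≡ 23 (mod 43) write x = 23 + 43t. Substituting into x ≡ 2 (mod 19) gives 43t ≡ 17 (mod 19), and since 5⁻¹ ≡ 4 (mod 19), t ≡ 11. Hence x ≡ 23 + 43·11 = 496 (mod 817).
From x ≡ 496 (mod 817) write x = 496 + 817t. Substituting into x ≡ 17 (mod 59) gives 817t ≡ 52 (mod 59), and since 50⁻¹ ≡ 13 (mod 59), t ≡ 27. Hence x ≡ 496 + 817·27 = 22555 (mod 48203).
From x ≡ 22555 (mod 48203) write x = 22555 + 48203t. Substituting into x ≡ 15 (mod 23) gives 48203t ≡ 0 (mod 23), and since 18⁻¹ ≡ 9 (mod 23), t ≡ 0. Hence x ≡ 22555 + 48203·0 = 22555 (mod 1108669).

22555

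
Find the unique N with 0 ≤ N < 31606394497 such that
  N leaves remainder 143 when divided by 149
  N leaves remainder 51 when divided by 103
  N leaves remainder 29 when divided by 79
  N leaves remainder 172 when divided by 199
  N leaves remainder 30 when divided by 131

The moduli are pairwise coprime; M = 149·103·79·199·131 = 31606394497.
M/149 = 212123453; 212123453 ≡ 50 (mod 149); 50·3 ≡ 1, so inverse 3.
M/103 = 306858199; 306858199 ≡ 84 (mod 103); 84·65 ≡ 1, so inverse 65.
M/79 = 400080943; 400080943 ≡ 58 (mod 79); 58·15 ≡ 1, so inverse 15.
M/199 = 158826103; 158826103 ≡ 24 (mod 199); 24·141 ≡ 1, so inverse 141.
M/131 = 241270187; 241270187 ≡ 20 (mod 131); 20·59 ≡ 1, so inverse 59.
N ≡ 143·212123453·3 + 51·306858199·65 + 29·400080943·15 + 172·158826103·141 + 30·241270187·59 = 5561169982173.
5561169982173 mod 31606394497 = 30050945198.

30050945198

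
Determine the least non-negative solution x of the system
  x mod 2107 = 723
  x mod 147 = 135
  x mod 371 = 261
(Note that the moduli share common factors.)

Combine the congruences pairwise.
gcd(2107, 147) = 49 and 49 | (135 − 723), so the pair is consistent; merging gives x ≡ 723 (mod 6321), where 6321 = lcm(2107, 147).
gcd(6321, 371) = 7 and 7 | (261 − 723), so the pair is consistent; merging gives x ≡ 127143 (mod 335013), where 335013 = lcm(6321, 371).
The solution is unique modulo lcm(2107, 147, 371) = 335013.

127143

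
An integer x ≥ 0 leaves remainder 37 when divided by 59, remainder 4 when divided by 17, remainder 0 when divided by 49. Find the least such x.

Combine the congruences pairwise.
From x ≡ 37 (mod 59) write x = 37 + 59t. Substituting into x ≡ 4 (mod 17) gives 59t ≡ 1 (mod 17), and since 8⁻¹ ≡ 15 (mod 17), t ≡ 15. Hence x ≡ 37 + 59·15 = 922 (mod 1003).
From x ≡ 922 (mod 1003) write x = 922 + 1003t. Substituting into x ≡ 0 (mod 49) gives 1003t ≡ 9 (mod 49), and since 23⁻¹ ≡ 32 (mod 49), t ≡ 43. Hence x ≡ 922 + 1003·43 = 44051 (mod 49147).

44051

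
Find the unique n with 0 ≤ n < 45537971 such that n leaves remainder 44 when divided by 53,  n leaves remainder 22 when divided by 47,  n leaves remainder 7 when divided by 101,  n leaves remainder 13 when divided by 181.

3520463

Combine the congruences pairwise.
From n ≡ 44 (mod 53) write n = 44 + 53t. Substituting into n ≡ 22 (mod 47) gives 53t ≡ 25 (mod 47), and since 6⁻¹ ≡ 8 (mod 47), t ≡ 12. Hence n ≡ 44 + 53·12 = 680 (mod 2491).
From n ≡ 680 (mod 2491) write n = 680 + 2491t. Substituting into n ≡ 7 (mod 101) gives 2491t ≡ 34 (mod 101), and since 67⁻¹ ≡ 98 (mod 101), t ≡ 100. Hence n ≡ 680 + 2491·100 = 249780 (mod 251591).
From n ≡ 249780 (mod 251591) write n = 249780 + 251591t. Substituting into n ≡ 13 (mod 181) gives 251591t ≡ 13 (mod 181), and since 1⁻¹ ≡ 1 (mod 181), t ≡ 13. Hence n ≡ 249780 + 251591·13 = 3520463 (mod 45537971).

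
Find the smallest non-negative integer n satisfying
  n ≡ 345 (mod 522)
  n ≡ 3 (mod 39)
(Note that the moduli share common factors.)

6087

gcd(522, 39) = 3 and 3 | (3 − 345), so the pair is consistent; merging gives n ≡ 6087 (mod 6786), where 6786 = lcm(522, 39).
The solution is unique modulo lcm(522, 39) = 6786.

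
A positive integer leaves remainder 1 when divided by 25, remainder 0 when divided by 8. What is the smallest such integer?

176

Combine the congruences pairwise.
From N ≡ 1 (mod 25) write N = 1 + 25t. Substituting into N ≡ 0 (mod 8) gives 25t ≡ 7 (mod 8), and since 1⁻¹ ≡ 1 (mod 8), t ≡ 7. Hence N ≡ 1 + 25·7 = 176 (mod 200).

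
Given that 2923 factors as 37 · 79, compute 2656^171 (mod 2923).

2337

Mod 37: 2656 ≡ 29; by Fermat, exponent reduces to 171 mod 36 = 27; 29^27 ≡ 6 (mod 37).
Mod 79: 2656 ≡ 49; by Fermat, exponent reduces to 171 mod 78 = 15; 49^15 ≡ 46 (mod 79).
Combine by CRT: x ≡ 6 (mod 37), x ≡ 46 (mod 79) ⇒ x ≡ 2337 (mod 2923).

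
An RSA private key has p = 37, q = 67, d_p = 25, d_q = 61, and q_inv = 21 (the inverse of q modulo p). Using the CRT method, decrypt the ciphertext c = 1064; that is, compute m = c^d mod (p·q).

m₁ = c^(d_p) mod p: c ≡ 28 (mod 37), and 28^25 mod 37 = 21.
m₂ = c^(d_q) mod q: c ≡ 59 (mod 67), and 59^61 mod 67 = 40.
h = q_inv·(m₁ − m₂) mod p = 21·(21 − 40) mod 37 = 8.
m = m₂ + h·q = 40 + 8·67 = 576.

576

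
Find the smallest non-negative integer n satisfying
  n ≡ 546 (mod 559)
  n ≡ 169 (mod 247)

10049

gcd(559, 247) = 13 and 13 | (169 − 546), so the pair is consistent; merging gives n ≡ 10049 (mod 10621), where 10621 = lcm(559, 247).
The solution is unique modulo lcm(559, 247) = 10621.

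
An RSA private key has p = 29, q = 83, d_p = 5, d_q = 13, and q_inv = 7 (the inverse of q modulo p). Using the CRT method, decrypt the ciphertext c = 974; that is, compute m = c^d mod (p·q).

m₁ = c^(d_p) mod p: c ≡ 17 (mod 29), and 17^5 mod 29 = 17.
m₂ = c^(d_q) mod q: c ≡ 61 (mod 83), and 61^13 mod 83 = 31.
h = q_inv·(m₁ − m₂) mod p = 7·(17 − 31) mod 29 = 18.
m = m₂ + h·q = 31 + 18·83 = 1525.

1525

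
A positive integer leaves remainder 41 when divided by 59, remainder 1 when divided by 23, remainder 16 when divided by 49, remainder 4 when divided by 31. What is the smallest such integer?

Combine the congruences pairwise.
From n ≡ 41 (mod 59) write n = 41 + 59t. Substituting into n ≡ 1 (mod 23) gives 59t ≡ 6 (mod 23), and since 13⁻¹ ≡ 16 (mod 23), t ≡ 4. Hence n ≡ 41 + 59·4 = 277 (mod 1357).
From n ≡ 277 (mod 1357) write n = 277 + 1357t. Substituting into n ≡ 16 (mod 49) gives 1357t ≡ 33 (mod 49), and since 34⁻¹ ≡ 13 (mod 49), t ≡ 37. Hence n ≡ 277 + 1357·37 = 50486 (mod 66493).
From n ≡ 50486 (mod 66493) write n = 50486 + 66493t. Substituting into n ≡ 4 (mod 31) gives 66493t ≡ 17 (mod 31), and since 29⁻¹ ≡ 15 (mod 31), t ≡ 7. Hence n ≡ 50486 + 66493·7 = 515937 (mod 2061283).

515937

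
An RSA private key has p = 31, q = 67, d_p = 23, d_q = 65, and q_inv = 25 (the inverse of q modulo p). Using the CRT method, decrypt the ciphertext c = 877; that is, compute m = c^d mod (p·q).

m₁ = c^(d_p) mod p: c ≡ 9 (mod 31), and 9^23 mod 31 = 28.
m₂ = c^(d_q) mod q: c ≡ 6 (mod 67), and 6^65 mod 67 = 56.
h = q_inv·(m₁ − m₂) mod p = 25·(28 − 56) mod 31 = 13.
m = m₂ + h·q = 56 + 13·67 = 927.

927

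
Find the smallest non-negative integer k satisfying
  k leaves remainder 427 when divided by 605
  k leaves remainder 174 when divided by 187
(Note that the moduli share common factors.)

4662

Combine the congruences pairwise.
gcd(605, 187) = 11 and 11 | (174 − 427), so the pair is consistent; merging gives k ≡ 4662 (mod 10285), where 10285 = lcm(605, 187).
The solution is unique modulo lcm(605, 187) = 10285.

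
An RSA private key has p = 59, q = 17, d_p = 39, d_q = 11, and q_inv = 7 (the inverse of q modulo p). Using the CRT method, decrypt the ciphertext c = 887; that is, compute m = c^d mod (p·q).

m₁ = c^(d_p) mod p: c ≡ 2 (mod 59), and 2^39 mod 59 = 38.
m₂ = c^(d_q) mod q: c ≡ 3 (mod 17), and 3^11 mod 17 = 7.
h = q_inv·(m₁ − m₂) mod p = 7·(38 − 7) mod 59 = 40.
m = m₂ + h·q = 7 + 40·17 = 687.

687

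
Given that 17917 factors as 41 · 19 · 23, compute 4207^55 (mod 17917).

Mod 41: 4207 ≡ 25; by Fermat, exponent reduces to 55 mod 40 = 15; 25^15 ≡ 40 (mod 41).
Mod 19: 4207 ≡ 8; by Fermat, exponent reduces to 55 mod 18 = 1; 8^1 ≡ 8 (mod 19).
Mod 23: 4207 ≡ 21; by Fermat, exponent reduces to 55 mod 22 = 11; 21^11 ≡ 22 (mod 23).
Combine by CRT: x ≡ 40 (mod 41), x ≡ 8 (mod 19), x ≡ 22 (mod 23) ⇒ x ≡ 14144 (mod 17917).

14144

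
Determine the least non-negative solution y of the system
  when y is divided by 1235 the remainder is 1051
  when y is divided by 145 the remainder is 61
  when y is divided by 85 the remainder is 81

550626

gcd(1235, 145) = 5 and 5 | (61 − 1051), so the pair is consistent; merging gives y ≡ 13401 (mod 35815), where 35815 = lcm(1235, 145).
gcd(35815, 85) = 5 and 5 | (81 − 13401), so the pair is consistent; merging gives y ≡ 550626 (mod 608855), where 608855 = lcm(35815, 85).
The solution is unique modulo lcm(1235, 145, 85) = 608855.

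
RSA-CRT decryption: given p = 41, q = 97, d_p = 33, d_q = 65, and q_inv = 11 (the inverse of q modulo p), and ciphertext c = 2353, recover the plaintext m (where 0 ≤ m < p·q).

1554

m₁ = c^(d_p) mod p: c ≡ 16 (mod 41), and 16^33 mod 41 = 37.
m₂ = c^(d_q) mod q: c ≡ 25 (mod 97), and 25^65 mod 97 = 2.
h = q_inv·(m₁ − m₂) mod p = 11·(37 − 2) mod 41 = 16.
m = m₂ + h·q = 2 + 16·97 = 1554.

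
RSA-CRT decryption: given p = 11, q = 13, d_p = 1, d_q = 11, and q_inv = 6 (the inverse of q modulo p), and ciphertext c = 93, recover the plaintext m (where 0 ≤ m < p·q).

m₁ = c^(d_p) mod p: c ≡ 5 (mod 11), and 5^1 mod 11 = 5.
m₂ = c^(d_q) mod q: c ≡ 2 (mod 13), and 2^11 mod 13 = 7.
h = q_inv·(m₁ − m₂) mod p = 6·(5 − 7) mod 11 = 10.
m = m₂ + h·q = 7 + 10·13 = 137.

137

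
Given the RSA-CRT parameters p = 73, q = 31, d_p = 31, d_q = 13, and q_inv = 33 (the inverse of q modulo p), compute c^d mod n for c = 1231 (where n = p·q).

m₁ = c^(d_p) mod p: c ≡ 63 (mod 73), and 63^31 mod 73 = 51.
m₂ = c^(d_q) mod q: c ≡ 22 (mod 31), and 22^13 mod 31 = 13.
h = q_inv·(m₁ − m₂) mod p = 33·(51 − 13) mod 73 = 13.
m = m₂ + h·q = 13 + 13·31 = 416.

416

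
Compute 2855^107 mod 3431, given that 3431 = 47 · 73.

Mod 47: 2855 ≡ 35; by Fermat, exponent reduces to 107 mod 46 = 15; 35^15 ≡ 29 (mod 47).
Mod 73: 2855 ≡ 8; by Fermat, exponent reduces to 107 mod 72 = 35; 8^35 ≡ 64 (mod 73).
Combine by CRT: x ≡ 29 (mod 47), x ≡ 64 (mod 73) ⇒ x ≡ 2473 (mod 3431).

2473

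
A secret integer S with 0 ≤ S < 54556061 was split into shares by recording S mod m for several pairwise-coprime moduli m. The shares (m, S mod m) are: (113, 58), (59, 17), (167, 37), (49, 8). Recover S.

The moduli are pairwise coprime; N = 113·59·167·49 = 54556061.
N/113 = 482797; 482797 ≡ 61 (mod 113); 61·63 ≡ 1, so inverse 63.
N/59 = 924679; 924679 ≡ 31 (mod 59); 31·40 ≡ 1, so inverse 40.
N/167 = 326683; 326683 ≡ 31 (mod 167); 31·97 ≡ 1, so inverse 97.
N/49 = 1113389; 1113389 ≡ 11 (mod 49); 11·9 ≡ 1, so inverse 9.
S ≡ 58·482797·63 + 17·924679·40 + 37·326683·97 + 8·1113389·9 = 3645551253.
3645551253 mod 54556061 = 44851227.

44851227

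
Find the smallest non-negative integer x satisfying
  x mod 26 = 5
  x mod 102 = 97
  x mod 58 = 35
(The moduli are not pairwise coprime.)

Combine the congruences pairwise.
gcd(26, 102) = 2 and 2 | (97 − 5), so the pair is consistent; merging gives x ≡ 811 (mod 1326), where 1326 = lcm(26, 102).
gcd(1326, 58) = 2 and 2 | (35 − 811), so the pair is consistent; merging gives x ≡ 14071 (mod 38454), where 38454 = lcm(1326, 58).
The solution is unique modulo lcm(26, 102, 58) = 38454.

14071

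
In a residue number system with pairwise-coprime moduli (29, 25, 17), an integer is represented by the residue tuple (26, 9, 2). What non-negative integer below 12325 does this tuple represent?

5884

The moduli are pairwise coprime; N = 29·25·17 = 12325.
N/29 = 425; 425 ≡ 19 (mod 29); 19·26 ≡ 1, so inverse 26.
N/25 = 493; 493 ≡ 18 (mod 25); 18·7 ≡ 1, so inverse 7.
N/17 = 725; 725 ≡ 11 (mod 17); 11·14 ≡ 1, so inverse 14.
x ≡ 26·425·26 + 9·493·7 + 2·725·14 = 338659.
338659 mod 12325 = 5884.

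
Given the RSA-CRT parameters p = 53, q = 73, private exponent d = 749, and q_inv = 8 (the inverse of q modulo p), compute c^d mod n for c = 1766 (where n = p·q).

1382

d_p = d mod (p−1) = 749 mod 52 = 21; d_q = d mod (q−1) = 29.
m₁ = c^(d_p) mod p: c ≡ 17 (mod 53), and 17^21 mod 53 = 4.
m₂ = c^(d_q) mod q: c ≡ 14 (mod 73), and 14^29 mod 73 = 68.
h = q_inv·(m₁ − m₂) mod p = 8·(4 − 68) mod 53 = 18.
m = m₂ + h·q = 68 + 18·73 = 1382.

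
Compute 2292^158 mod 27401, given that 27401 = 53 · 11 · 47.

Mod 53: 2292 ≡ 13; by Fermat, exponent reduces to 158 mod 52 = 2; 13^2 ≡ 10 (mod 53).
Mod 11: 2292 ≡ 4; by Fermat, exponent reduces to 158 mod 10 = 8; 4^8 ≡ 9 (mod 11).
Mod 47: 2292 ≡ 36; by Fermat, exponent reduces to 158 mod 46 = 20; 36^20 ≡ 25 (mod 47).
Combine by CRT: x ≡ 10 (mod 53), x ≡ 9 (mod 11), x ≡ 25 (mod 47) ⇒ x ≡ 21316 (mod 27401).

21316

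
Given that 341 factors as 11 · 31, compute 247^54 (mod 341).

Mod 11: 247 ≡ 5; by Fermat, exponent reduces to 54 mod 10 = 4; 5^4 ≡ 9 (mod 11).
Mod 31: 247 ≡ 30; by Fermat, exponent reduces to 54 mod 30 = 24; 30^24 ≡ 1 (mod 31).
Combine by CRT: x ≡ 9 (mod 11), x ≡ 1 (mod 31) ⇒ x ≡ 218 (mod 341).

218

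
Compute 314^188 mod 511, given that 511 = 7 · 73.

Mod 7: 314 ≡ 6; by Fermat, exponent reduces to 188 mod 6 = 2; 6^2 ≡ 1 (mod 7).
Mod 73: 314 ≡ 22; by Fermat, exponent reduces to 188 mod 72 = 44; 22^44 ≡ 72 (mod 73).
Combine by CRT: x ≡ 1 (mod 7), x ≡ 72 (mod 73) ⇒ x ≡ 218 (mod 511).

218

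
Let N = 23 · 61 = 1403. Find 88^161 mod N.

Mod 23: 88 ≡ 19; by Fermat, exponent reduces to 161 mod 22 = 7; 19^7 ≡ 15 (mod 23).
Mod 61: 88 ≡ 27; by Fermat, exponent reduces to 161 mod 60 = 41; 27^41 ≡ 27 (mod 61).
Combine by CRT: x ≡ 15 (mod 23), x ≡ 27 (mod 61) ⇒ x ≡ 820 (mod 1403).

820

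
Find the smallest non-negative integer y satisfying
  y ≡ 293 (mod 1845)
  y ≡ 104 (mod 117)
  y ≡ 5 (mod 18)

37193

gcd(1845, 117) = 9 and 9 | (104 − 293), so the pair is consistent; merging gives y ≡ 13208 (mod 23985), where 23985 = lcm(1845, 117).
gcd(23985, 18) = 9 and 9 | (5 − 13208), so the pair is consistent; merging gives y ≡ 37193 (mod 47970), where 47970 = lcm(23985, 18).
The solution is unique modulo lcm(1845, 117, 18) = 47970.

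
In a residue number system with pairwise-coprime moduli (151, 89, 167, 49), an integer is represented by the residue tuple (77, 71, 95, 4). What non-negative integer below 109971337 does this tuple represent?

The moduli are pairwise coprime; N = 151·89·167·49 = 109971337.
N/151 = 728287; 728287 ≡ 14 (mod 151); 14·54 ≡ 1, so inverse 54.
N/89 = 1235633; 1235633 ≡ 46 (mod 89); 46·60 ≡ 1, so inverse 60.
N/167 = 658511; 658511 ≡ 30 (mod 167); 30·39 ≡ 1, so inverse 39.
N/49 = 2244313; 2244313 ≡ 15 (mod 49); 15·36 ≡ 1, so inverse 36.
x ≡ 77·728287·54 + 71·1235633·60 + 95·658511·39 + 4·2244313·36 = 11054978253.
11054978253 mod 109971337 = 57844553.

57844553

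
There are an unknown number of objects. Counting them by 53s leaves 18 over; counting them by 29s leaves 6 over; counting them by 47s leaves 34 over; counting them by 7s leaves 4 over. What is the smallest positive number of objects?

183663

Combine the congruences pairwise.
From N ≡ 18 (mod 53) write N = 18 + 53t. Substituting into N ≡ 6 (mod 29) gives 53t ≡ 17 (mod 29), and since 24⁻¹ ≡ 23 (mod 29), t ≡ 14. Hence N ≡ 18 + 53·14 = 760 (mod 1537).
From N ≡ 760 (mod 1537) write N = 760 + 1537t. Substituting into N ≡ 34 (mod 47) gives 1537t ≡ 26 (mod 47), and since 33⁻¹ ≡ 10 (mod 47), t ≡ 25. Hence N ≡ 760 + 1537·25 = 39185 (mod 72239).
From N ≡ 39185 (mod 72239) write N = 39185 + 72239t. Substituting into N ≡ 4 (mod 7) gives 72239t ≡ 5 (mod 7), and since 6⁻¹ ≡ 6 (mod 7), t ≡ 2. Hence N ≡ 39185 + 72239·2 = 183663 (mod 505673).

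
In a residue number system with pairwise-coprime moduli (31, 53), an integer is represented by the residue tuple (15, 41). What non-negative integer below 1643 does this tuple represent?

1472

From x ≡ 15 (mod 31) write x = 15 + 31t. Substituting into x ≡ 41 (mod 53) gives 31t ≡ 26 (mod 53), and since 31⁻¹ ≡ 12 (mod 53), t ≡ 47. Hence x ≡ 15 + 31·47 = 1472 (mod 1643).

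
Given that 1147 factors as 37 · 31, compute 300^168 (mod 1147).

1062

Mod 37: 300 ≡ 4; by Fermat, exponent reduces to 168 mod 36 = 24; 4^24 ≡ 26 (mod 37).
Mod 31: 300 ≡ 21; by Fermat, exponent reduces to 168 mod 30 = 18; 21^18 ≡ 8 (mod 31).
Combine by CRT: x ≡ 26 (mod 37), x ≡ 8 (mod 31) ⇒ x ≡ 1062 (mod 1147).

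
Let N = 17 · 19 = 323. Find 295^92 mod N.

81

Mod 17: 295 ≡ 6; by Fermat, exponent reduces to 92 mod 16 = 12; 6^12 ≡ 13 (mod 17).
Mod 19: 295 ≡ 10; by Fermat, exponent reduces to 92 mod 18 = 2; 10^2 ≡ 5 (mod 19).
Combine by CRT: x ≡ 13 (mod 17), x ≡ 5 (mod 19) ⇒ x ≡ 81 (mod 323).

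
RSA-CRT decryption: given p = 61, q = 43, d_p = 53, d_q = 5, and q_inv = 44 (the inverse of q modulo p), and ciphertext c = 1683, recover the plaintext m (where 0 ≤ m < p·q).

1713

m₁ = c^(d_p) mod p: c ≡ 36 (mod 61), and 36^53 mod 61 = 5.
m₂ = c^(d_q) mod q: c ≡ 6 (mod 43), and 6^5 mod 43 = 36.
h = q_inv·(m₁ − m₂) mod p = 44·(5 − 36) mod 61 = 39.
m = m₂ + h·q = 36 + 39·43 = 1713.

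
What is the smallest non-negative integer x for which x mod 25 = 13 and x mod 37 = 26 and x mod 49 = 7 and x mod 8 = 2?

The moduli are pairwise coprime; N = 25·37·49·8 = 362600.
N/25 = 14504; 14504 ≡ 4 (mod 25); 4·19 ≡ 1, so inverse 19.
N/37 = 9800; 9800 ≡ 32 (mod 37); 32·22 ≡ 1, so inverse 22.
N/49 = 7400; 7400 ≡ 1 (mod 49), inverse 1.
N/8 = 45325; 45325 ≡ 5 (mod 8); 5·5 ≡ 1, so inverse 5.
x ≡ 13·14504·19 + 26·9800·22 + 7·7400·1 + 2·45325·5 = 9693138.
9693138 mod 362600 = 265538.

265538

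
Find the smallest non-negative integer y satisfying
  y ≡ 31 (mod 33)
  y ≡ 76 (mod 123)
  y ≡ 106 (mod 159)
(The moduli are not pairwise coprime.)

46693

Combine the congruences pairwise.
gcd(33, 123) = 3 and 3 | (76 − 31), so the pair is consistent; merging gives y ≡ 691 (mod 1353), where 1353 = lcm(33, 123).
gcd(1353, 159) = 3 and 3 | (106 − 691), so the pair is consistent; merging gives y ≡ 46693 (mod 71709), where 71709 = lcm(1353, 159).
The solution is unique modulo lcm(33, 123, 159) = 71709.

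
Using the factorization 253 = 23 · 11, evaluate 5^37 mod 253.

157

Mod 23: 5 ≡ 5; by Fermat, exponent reduces to 37 mod 22 = 15; 5^15 ≡ 19 (mod 23).
Mod 11: 5 ≡ 5; by Fermat, exponent reduces to 37 mod 10 = 7; 5^7 ≡ 3 (mod 11).
Combine by CRT: x ≡ 19 (mod 23), x ≡ 3 (mod 11) ⇒ x ≡ 157 (mod 253).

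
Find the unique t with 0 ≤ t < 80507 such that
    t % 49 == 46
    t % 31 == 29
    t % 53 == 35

From t ≡ 46 (mod 49) write t = 46 + 49s. Substituting into t ≡ 29 (mod 31) gives 49s ≡ 14 (mod 31), and since 18⁻¹ ≡ 19 (mod 31), s ≡ 18. Hence t ≡ 46 + 49·18 = 928 (mod 1519).
From t ≡ 928 (mod 1519) write t = 928 + 1519s. Substituting into t ≡ 35 (mod 53) gives 1519s ≡ 8 (mod 53), and since 35⁻¹ ≡ 50 (mod 53), s ≡ 29. Hence t ≡ 928 + 1519·29 = 44979 (mod 80507).

44979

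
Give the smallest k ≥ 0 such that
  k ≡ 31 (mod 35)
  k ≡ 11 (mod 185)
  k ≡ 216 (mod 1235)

gcd(35, 185) = 5 and 5 | (11 − 31), so the pair is consistent; merging gives k ≡ 381 (mod 1295), where 1295 = lcm(35, 185).
gcd(1295, 1235) = 5 and 5 | (216 − 381), so the pair is consistent; merging gives k ≡ 76786 (mod 319865), where 319865 = lcm(1295, 1235).
The solution is unique modulo lcm(35, 185, 1235) = 319865.

76786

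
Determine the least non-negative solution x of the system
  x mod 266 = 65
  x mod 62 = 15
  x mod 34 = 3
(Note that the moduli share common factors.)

35975

Combine the congruences pairwise.
gcd(266, 62) = 2 and 2 | (15 − 65), so the pair is consistent; merging gives x ≡ 2991 (mod 8246), where 8246 = lcm(266, 62).
gcd(8246, 34) = 2 and 2 | (3 − 2991), so the pair is consistent; merging gives x ≡ 35975 (mod 140182), where 140182 = lcm(8246, 34).
The solution is unique modulo lcm(266, 62, 34) = 140182.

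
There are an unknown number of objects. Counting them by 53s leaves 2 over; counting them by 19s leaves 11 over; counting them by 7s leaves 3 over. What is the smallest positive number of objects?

The moduli are pairwise coprime; M = 53·19·7 = 7049.
M/53 = 133; 133 ≡ 27 (mod 53); 27·2 ≡ 1, so inverse 2.
M/19 = 371; 371 ≡ 10 (mod 19); 10·2 ≡ 1, so inverse 2.
M/7 = 1007; 1007 ≡ 6 (mod 7); 6·6 ≡ 1, so inverse 6.
N ≡ 2·133·2 + 11·371·2 + 3·1007·6 = 26820.
26820 mod 7049 = 5673.

5673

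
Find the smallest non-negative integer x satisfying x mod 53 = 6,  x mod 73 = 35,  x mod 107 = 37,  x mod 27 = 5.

9438935

The moduli are pairwise coprime; N = 53·73·107·27 = 11177541.
N/53 = 210897; 210897 ≡ 10 (mod 53); 10·16 ≡ 1, so inverse 16.
N/73 = 153117; 153117 ≡ 36 (mod 73); 36·71 ≡ 1, so inverse 71.
N/107 = 104463; 104463 ≡ 31 (mod 107); 31·38 ≡ 1, so inverse 38.
N/27 = 413983; 413983 ≡ 19 (mod 27); 19·10 ≡ 1, so inverse 10.
x ≡ 6·210897·16 + 35·153117·71 + 37·104463·38 + 5·413983·10 = 568315985.
568315985 mod 11177541 = 9438935.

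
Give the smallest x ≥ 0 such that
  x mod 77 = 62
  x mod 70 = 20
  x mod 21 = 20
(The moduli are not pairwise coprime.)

1910

Combine the congruences pairwise.
gcd(77, 70) = 7 and 7 | (20 − 62), so the pair is consistent; merging gives x ≡ 370 (mod 770), where 770 = lcm(77, 70).
gcd(770, 21) = 7 and 7 | (20 − 370), so the pair is consistent; merging gives x ≡ 1910 (mod 2310), where 2310 = lcm(770, 21).
The solution is unique modulo lcm(77, 70, 21) = 2310.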